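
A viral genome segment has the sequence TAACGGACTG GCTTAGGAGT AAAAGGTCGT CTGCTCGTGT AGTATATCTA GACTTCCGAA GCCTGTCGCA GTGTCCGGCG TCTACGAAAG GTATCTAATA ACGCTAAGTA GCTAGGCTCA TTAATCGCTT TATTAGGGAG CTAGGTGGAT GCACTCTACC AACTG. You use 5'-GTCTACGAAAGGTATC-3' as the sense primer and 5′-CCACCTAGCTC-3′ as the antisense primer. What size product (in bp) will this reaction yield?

The forward primer matches the template at positions 80–95.
Taking the reverse complement of CCACCTAGCTC gives GAGCTAGGTGG, found at positions 138–148 on the template; the primer anneals here to the top strand with its 3' end pointing upstream.
Amplicon spans positions 80–148: 69 bp.

69 bp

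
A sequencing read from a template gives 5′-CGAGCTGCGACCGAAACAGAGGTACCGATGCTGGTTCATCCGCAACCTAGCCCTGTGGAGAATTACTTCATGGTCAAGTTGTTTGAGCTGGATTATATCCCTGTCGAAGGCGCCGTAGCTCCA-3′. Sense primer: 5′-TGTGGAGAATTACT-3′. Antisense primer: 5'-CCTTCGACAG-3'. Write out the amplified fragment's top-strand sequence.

5'-TGTGGAGAATTACTTCATGGTCAAGTTGTTTGAGCTGGATTATATCCCTGTCGAAGG-3'

Scanning the template, TGTGGAGAATTACT occurs at positions 54–67; this primer anneals to the bottom strand there with its 3' end pointing downstream.
Taking the reverse complement of CCTTCGACAG gives CTGTCGAAGG, found at positions 101–110 on the template; the primer anneals here to the top strand with its 3' end pointing upstream.
The product is the template from position 54 through 110 (57 bp).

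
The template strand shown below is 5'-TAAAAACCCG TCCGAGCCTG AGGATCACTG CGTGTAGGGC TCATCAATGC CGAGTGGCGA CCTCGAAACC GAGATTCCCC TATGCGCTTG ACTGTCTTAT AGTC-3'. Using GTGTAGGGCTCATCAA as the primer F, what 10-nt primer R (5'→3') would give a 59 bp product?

The forward primer binds at positions 32–47, so a 59 bp product ends at position 32 + 59 − 1 = 90.
The reverse primer anneals to the top strand over positions 81–90, i.e. to TATGCGCTTG.
Its sequence written 5'→3' is the reverse complement: CAAGCGCATA.

5'-CAAGCGCATA-3'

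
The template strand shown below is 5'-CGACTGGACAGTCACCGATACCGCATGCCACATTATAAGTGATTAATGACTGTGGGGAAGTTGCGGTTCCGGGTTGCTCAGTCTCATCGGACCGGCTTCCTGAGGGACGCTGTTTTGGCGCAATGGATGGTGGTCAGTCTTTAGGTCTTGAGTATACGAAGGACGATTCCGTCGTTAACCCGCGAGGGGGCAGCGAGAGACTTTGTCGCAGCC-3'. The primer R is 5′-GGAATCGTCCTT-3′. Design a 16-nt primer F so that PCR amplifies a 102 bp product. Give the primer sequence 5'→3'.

The reverse primer's reverse complement AAGGACGATTCC matches the template at positions 159–170, so the product ends at position 170.
A 102 bp product then starts at position 170 − 102 + 1 = 69.
The forward primer is identical to the top strand there: CCGGGTTGCTCAGTCT.

5'-CCGGGTTGCTCAGTCT-3'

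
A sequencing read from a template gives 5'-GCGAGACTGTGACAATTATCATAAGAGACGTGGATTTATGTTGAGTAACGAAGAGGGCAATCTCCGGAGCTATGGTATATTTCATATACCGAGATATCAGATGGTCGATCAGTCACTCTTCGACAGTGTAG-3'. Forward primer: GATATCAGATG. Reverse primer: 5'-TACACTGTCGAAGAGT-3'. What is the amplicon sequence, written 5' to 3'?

Forward primer GATATCAGATG is found on the top strand at positions 93–103.
Taking the reverse complement of TACACTGTCGAAGAGT gives ACTCTTCGACAGTGTA, found at positions 115–130 on the template; the primer anneals here to the top strand with its 3' end pointing upstream.
The product is the template from position 93 through 130 (38 bp).

5'-GATATCAGATGGTCGATCAGTCACTCTTCGACAGTGTA-3'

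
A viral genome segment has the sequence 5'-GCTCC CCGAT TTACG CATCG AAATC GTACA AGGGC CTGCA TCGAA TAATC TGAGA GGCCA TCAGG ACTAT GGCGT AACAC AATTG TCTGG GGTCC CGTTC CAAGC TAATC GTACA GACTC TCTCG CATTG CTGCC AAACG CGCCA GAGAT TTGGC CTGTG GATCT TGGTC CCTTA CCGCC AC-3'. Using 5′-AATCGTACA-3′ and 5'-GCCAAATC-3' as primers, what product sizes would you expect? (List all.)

134 bp, 49 bp

The forward primer AATCGTACA matches the top strand at positions 22–30, 107–115.
The reverse primer's reverse complement is GATTTGGC, matching at positions 148–155.
Each forward site pairs with the reverse site to give a product ending at position 155: sizes 134, 49 bp.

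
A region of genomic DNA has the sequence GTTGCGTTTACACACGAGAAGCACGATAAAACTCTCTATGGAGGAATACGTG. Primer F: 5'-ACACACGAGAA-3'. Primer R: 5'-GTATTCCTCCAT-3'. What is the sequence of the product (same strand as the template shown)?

Scanning the template, ACACACGAGAA occurs at positions 10–20; this primer anneals to the bottom strand there with its 3' end pointing downstream.
Taking the reverse complement of GTATTCCTCCAT gives ATGGAGGAATAC, found at positions 38–49 on the template; the primer anneals here to the top strand with its 3' end pointing upstream.
The product is the template from position 10 through 49 (40 bp).

5'-ACACACGAGAAGCACGATAAAACTCTCTATGGAGGAATAC-3'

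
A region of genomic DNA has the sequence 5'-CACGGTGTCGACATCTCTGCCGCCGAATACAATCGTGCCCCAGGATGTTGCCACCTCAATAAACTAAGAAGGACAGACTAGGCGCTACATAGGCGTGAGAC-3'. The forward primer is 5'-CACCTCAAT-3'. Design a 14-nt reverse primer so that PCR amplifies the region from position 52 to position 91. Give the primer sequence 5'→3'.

The product's 3' end on the top strand is position 91.
The reverse primer anneals to the top strand over positions 78–91, i.e. to CTAGGCGCTACATA.
Its sequence written 5'→3' is the reverse complement: TATGTAGCGCCTAG.

5'-TATGTAGCGCCTAG-3'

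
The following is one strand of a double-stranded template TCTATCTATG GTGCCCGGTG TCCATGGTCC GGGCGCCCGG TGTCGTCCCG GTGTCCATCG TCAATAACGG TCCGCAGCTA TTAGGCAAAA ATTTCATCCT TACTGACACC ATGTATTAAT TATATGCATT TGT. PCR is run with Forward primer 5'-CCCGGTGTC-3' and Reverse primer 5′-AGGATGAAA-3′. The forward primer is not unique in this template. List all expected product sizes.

87 bp, 65 bp, 54 bp

The forward primer CCCGGTGTC matches the top strand at positions 14–22, 36–44, 47–55.
The reverse primer's reverse complement is TTTCATCCT, matching at positions 92–100.
Each forward site pairs with the reverse site to give a product ending at position 100: sizes 87, 65, 54 bp.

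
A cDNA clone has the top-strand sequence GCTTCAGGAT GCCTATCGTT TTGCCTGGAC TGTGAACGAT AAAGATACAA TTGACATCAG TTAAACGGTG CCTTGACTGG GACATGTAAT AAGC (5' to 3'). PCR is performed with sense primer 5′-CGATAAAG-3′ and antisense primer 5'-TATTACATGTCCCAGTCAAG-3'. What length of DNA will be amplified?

Forward primer CGATAAAG is found on the top strand at positions 37–44.
Reverse complement of the reverse primer: CTTGACTGGGACATGTAATA. This occurs on the top strand at positions 72–91.
The product runs from position 37 to position 91, so its length is 91 − 37 + 1 = 55 bp.

55 bp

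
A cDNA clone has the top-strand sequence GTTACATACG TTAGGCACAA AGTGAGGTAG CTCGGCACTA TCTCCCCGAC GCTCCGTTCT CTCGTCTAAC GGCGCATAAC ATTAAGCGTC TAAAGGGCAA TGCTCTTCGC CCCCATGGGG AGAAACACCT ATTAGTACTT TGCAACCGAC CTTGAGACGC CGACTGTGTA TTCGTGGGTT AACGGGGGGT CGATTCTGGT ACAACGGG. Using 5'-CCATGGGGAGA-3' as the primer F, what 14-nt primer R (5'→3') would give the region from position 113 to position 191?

The product's 3' end on the top strand is position 191.
The reverse primer anneals to the top strand over positions 178–191, i.e. to GTTAACGGGGGGTC.
Its sequence written 5'→3' is the reverse complement: GACCCCCCGTTAAC.

5'-GACCCCCCGTTAAC-3'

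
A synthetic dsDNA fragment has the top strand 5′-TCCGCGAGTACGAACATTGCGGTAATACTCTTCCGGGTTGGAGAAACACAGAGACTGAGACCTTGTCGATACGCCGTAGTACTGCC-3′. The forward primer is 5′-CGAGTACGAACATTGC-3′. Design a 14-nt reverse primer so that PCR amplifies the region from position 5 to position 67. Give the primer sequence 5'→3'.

The product's 3' end on the top strand is position 67.
The reverse primer anneals to the top strand over positions 54–67, i.e. to ACTGAGACCTTGTC.
Its sequence written 5'→3' is the reverse complement: GACAAGGTCTCAGT.

5'-GACAAGGTCTCAGT-3'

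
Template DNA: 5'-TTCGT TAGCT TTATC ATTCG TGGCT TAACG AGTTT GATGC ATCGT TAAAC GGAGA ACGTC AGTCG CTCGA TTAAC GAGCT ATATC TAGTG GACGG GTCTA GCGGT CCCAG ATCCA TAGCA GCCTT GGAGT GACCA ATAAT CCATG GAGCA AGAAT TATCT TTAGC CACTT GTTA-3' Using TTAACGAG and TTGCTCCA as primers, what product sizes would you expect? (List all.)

127 bp, 81 bp

The forward primer TTAACGAG matches the top strand at positions 25–32, 71–78.
The reverse primer's reverse complement is TGGAGCAA, matching at positions 144–151.
Each forward site pairs with the reverse site to give a product ending at position 151: sizes 127, 81 bp.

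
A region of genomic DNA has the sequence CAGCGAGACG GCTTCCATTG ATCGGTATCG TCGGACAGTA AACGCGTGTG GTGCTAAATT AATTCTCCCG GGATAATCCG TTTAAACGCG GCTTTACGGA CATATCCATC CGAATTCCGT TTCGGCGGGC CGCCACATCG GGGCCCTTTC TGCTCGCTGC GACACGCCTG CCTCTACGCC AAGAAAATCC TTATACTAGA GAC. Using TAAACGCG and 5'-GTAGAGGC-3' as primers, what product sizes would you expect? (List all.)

139 bp, 95 bp

The forward primer TAAACGCG matches the top strand at positions 39–46, 83–90.
The reverse primer's reverse complement is GCCTCTAC, matching at positions 170–177.
Each forward site pairs with the reverse site to give a product ending at position 177: sizes 139, 95 bp.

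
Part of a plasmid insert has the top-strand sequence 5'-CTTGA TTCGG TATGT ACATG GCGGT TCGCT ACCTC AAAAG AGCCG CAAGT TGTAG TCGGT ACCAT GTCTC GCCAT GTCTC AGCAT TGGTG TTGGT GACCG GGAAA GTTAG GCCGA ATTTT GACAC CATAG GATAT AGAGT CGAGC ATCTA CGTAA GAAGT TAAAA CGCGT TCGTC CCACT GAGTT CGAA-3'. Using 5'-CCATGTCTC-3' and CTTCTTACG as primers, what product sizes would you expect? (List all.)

98 bp, 88 bp

The forward primer CCATGTCTC matches the top strand at positions 62–70, 72–80.
The reverse primer's reverse complement is CGTAAGAAG, matching at positions 151–159.
Each forward site pairs with the reverse site to give a product ending at position 159: sizes 98, 88 bp.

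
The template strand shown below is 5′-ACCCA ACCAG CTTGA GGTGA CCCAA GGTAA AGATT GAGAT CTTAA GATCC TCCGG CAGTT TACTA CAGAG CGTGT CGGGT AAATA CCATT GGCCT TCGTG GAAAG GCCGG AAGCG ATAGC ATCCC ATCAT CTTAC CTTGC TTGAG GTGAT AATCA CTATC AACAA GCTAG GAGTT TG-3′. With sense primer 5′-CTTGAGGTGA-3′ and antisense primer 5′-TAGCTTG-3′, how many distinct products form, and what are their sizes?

The forward primer CTTGAGGTGA matches the top strand at positions 11–20, 140–149.
The reverse primer's reverse complement is CAAGCTA, matching at positions 163–169.
Each forward site pairs with the reverse site to give a product ending at position 169: sizes 159, 30 bp.

Two products: 159 bp, 30 bp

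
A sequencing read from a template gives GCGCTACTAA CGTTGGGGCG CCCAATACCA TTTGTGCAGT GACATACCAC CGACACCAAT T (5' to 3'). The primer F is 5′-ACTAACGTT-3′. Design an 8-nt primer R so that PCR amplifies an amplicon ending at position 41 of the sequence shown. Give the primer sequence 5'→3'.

The forward primer binds at positions 6–14; the product's 3' end on the top strand is position 41.
The reverse primer anneals to the top strand over positions 34–41, i.e. to GTGCAGTG.
Its sequence written 5'→3' is the reverse complement: CACTGCAC.

5'-CACTGCAC-3'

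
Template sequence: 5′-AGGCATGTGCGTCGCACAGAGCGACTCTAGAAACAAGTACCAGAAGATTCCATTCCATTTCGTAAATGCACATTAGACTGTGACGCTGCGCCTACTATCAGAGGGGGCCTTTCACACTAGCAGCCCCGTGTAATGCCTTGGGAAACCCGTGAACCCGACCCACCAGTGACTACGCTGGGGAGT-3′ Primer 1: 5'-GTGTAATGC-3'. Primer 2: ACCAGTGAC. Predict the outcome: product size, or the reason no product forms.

Primer 1 (GTGTAATGC) matches the top strand at positions 128–136 (3' end points downstream).
Primer 2 (ACCAGTGAC) also matches the top strand directly, at positions 162–170 — its reverse complement GTCACTGGT is not present.
Both primers anneal to the bottom strand with 3' ends pointing the same way, so neither can prime synthesis back toward the other.

No product — both primers anneal to the same strand and extend in the same direction.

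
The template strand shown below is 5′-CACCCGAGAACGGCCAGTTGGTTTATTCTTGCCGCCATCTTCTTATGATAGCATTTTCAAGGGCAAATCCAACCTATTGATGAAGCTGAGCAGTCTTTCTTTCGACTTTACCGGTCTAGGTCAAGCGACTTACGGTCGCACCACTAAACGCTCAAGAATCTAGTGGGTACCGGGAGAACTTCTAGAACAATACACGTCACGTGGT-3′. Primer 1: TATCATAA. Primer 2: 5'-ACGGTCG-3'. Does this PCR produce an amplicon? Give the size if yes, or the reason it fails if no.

No product — the primers' 3' ends point away from each other.

Primer 1 (TATCATAA) has reverse complement TTATGATA, which matches the top strand at positions 43–50; primer 1 anneals to the top strand there with its 3' end pointing upstream toward position 43.
Primer 2 (ACGGTCG) matches the top strand directly at positions 132–138; it anneals to the bottom strand with its 3' end pointing downstream toward position 138.
The 3' ends diverge (primer 1 extends toward position 1, primer 2 toward position 205), so the primers never converge on a shared product.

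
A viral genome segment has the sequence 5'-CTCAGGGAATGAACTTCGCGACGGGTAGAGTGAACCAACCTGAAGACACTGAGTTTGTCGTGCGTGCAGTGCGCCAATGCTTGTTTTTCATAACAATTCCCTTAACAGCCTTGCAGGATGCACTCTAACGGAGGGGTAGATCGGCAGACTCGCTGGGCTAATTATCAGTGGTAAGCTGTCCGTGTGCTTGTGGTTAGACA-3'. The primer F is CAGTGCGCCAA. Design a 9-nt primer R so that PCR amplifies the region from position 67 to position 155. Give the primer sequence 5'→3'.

The product's 3' end on the top strand is position 155.
The reverse primer anneals to the top strand over positions 147–155, i.e. to GACTCGCTG.
Its sequence written 5'→3' is the reverse complement: CAGCGAGTC.

5'-CAGCGAGTC-3'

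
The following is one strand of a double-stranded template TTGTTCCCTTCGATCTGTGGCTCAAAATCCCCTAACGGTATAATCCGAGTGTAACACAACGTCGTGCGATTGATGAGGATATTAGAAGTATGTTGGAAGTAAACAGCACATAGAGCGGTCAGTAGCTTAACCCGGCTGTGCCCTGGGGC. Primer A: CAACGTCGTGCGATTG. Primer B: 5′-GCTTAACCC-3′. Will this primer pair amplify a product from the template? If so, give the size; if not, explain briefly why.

Primer A (CAACGTCGTGCGATTG) matches the top strand at positions 57–72 (3' end points downstream).
Primer B (GCTTAACCC) also matches the top strand directly, at positions 125–133 — its reverse complement GGGTTAAGC is not present.
Both primers anneal to the bottom strand with 3' ends pointing the same way, so neither can prime synthesis back toward the other.

No product — both primers anneal to the same strand and extend in the same direction.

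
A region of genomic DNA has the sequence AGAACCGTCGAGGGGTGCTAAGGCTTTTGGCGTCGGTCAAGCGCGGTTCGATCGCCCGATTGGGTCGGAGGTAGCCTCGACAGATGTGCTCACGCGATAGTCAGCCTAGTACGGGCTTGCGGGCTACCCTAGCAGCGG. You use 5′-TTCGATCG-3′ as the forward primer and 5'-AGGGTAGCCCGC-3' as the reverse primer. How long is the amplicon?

Scanning the template, TTCGATCG occurs at positions 47–54; this primer anneals to the bottom strand there with its 3' end pointing downstream.
The reverse primer's reverse complement is GCGGGCTACCCT, which matches the template at positions 119–130.
The product runs from position 47 to position 130, so its length is 130 − 47 + 1 = 84 bp.

84 bp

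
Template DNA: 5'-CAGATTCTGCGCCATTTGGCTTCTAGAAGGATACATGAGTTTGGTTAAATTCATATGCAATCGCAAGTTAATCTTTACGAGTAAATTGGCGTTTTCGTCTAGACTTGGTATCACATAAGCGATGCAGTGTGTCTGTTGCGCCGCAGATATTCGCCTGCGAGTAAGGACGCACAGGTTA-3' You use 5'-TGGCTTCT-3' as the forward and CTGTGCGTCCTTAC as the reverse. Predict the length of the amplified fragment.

158 bp

Scanning the template, TGGCTTCT occurs at positions 17–24; this primer anneals to the bottom strand there with its 3' end pointing downstream.
Taking the reverse complement of CTGTGCGTCCTTAC gives GTAAGGACGCACAG, found at positions 161–174 on the template; the primer anneals here to the top strand with its 3' end pointing upstream.
The product runs from position 17 to position 174, so its length is 174 − 17 + 1 = 158 bp.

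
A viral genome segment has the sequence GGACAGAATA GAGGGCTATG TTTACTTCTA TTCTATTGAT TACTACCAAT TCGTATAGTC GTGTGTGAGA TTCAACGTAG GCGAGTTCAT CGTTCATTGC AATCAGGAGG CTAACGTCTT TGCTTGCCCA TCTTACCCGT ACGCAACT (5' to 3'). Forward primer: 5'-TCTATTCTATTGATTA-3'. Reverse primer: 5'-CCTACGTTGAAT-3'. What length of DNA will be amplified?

55 bp

Scanning the template, TCTATTCTATTGATTA occurs at positions 27–42; this primer anneals to the bottom strand there with its 3' end pointing downstream.
Reverse complement of the reverse primer: ATTCAACGTAGG. This occurs on the top strand at positions 70–81.
The product runs from position 27 to position 81, so its length is 81 − 27 + 1 = 55 bp.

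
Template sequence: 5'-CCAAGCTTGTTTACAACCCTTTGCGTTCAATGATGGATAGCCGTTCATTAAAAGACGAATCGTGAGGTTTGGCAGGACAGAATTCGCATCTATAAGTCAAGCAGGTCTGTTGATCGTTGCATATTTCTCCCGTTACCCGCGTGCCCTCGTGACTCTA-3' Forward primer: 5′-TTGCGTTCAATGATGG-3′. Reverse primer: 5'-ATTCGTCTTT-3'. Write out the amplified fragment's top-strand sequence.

Scanning the template, TTGCGTTCAATGATGG occurs at positions 21–36; this primer anneals to the bottom strand there with its 3' end pointing downstream.
Reverse complement of the reverse primer: AAAGACGAAT. This occurs on the top strand at positions 51–60.
The product is the template from position 21 through 60 (40 bp).

5'-TTGCGTTCAATGATGGATAGCCGTTCATTAAAAGACGAAT-3'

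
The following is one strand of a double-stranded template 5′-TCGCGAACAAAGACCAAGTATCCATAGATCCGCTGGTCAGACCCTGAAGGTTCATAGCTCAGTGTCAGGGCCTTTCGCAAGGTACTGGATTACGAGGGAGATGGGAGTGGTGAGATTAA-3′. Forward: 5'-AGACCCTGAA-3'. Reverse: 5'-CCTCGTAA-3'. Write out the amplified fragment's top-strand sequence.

5'-AGACCCTGAAGGTTCATAGCTCAGTGTCAGGGCCTTTCGCAAGGTACTGGATTACGAGG-3'

Scanning the template, AGACCCTGAA occurs at positions 39–48; this primer anneals to the bottom strand there with its 3' end pointing downstream.
Taking the reverse complement of CCTCGTAA gives TTACGAGG, found at positions 90–97 on the template; the primer anneals here to the top strand with its 3' end pointing upstream.
The product is the template from position 39 through 97 (59 bp).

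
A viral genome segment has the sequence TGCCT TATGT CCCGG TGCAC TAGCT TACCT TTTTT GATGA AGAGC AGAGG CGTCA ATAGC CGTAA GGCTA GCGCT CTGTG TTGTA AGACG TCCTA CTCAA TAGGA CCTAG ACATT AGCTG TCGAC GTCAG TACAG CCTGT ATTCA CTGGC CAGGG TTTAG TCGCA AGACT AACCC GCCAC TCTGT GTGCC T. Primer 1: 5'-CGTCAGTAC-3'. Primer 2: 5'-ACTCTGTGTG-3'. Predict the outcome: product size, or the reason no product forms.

No product — both primers anneal to the same strand and extend in the same direction.

Primer 1 (CGTCAGTAC) matches the top strand at positions 125–133 (3' end points downstream).
Primer 2 (ACTCTGTGTG) also matches the top strand directly, at positions 179–188 — its reverse complement CACACAGAGT is not present.
Both primers anneal to the bottom strand with 3' ends pointing the same way, so neither can prime synthesis back toward the other.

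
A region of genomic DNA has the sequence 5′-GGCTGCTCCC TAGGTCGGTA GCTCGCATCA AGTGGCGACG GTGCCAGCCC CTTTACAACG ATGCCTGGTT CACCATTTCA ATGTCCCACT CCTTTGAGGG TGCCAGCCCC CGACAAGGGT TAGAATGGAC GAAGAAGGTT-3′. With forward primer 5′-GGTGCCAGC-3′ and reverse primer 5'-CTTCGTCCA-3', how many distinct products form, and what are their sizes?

Two products: 95 bp, 36 bp

The forward primer GGTGCCAGC matches the top strand at positions 40–48, 99–107.
The reverse primer's reverse complement is TGGACGAAG, matching at positions 126–134.
Each forward site pairs with the reverse site to give a product ending at position 134: sizes 95, 36 bp.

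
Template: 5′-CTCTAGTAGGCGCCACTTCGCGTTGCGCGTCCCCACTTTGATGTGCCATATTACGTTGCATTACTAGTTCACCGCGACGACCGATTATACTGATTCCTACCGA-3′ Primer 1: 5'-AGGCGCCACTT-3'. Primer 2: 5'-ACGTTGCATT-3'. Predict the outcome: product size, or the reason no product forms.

Primer 1 (AGGCGCCACTT) matches the top strand at positions 8–18 (3' end points downstream).
Primer 2 (ACGTTGCATT) also matches the top strand directly, at positions 53–62 — its reverse complement AATGCAACGT is not present.
Both primers anneal to the bottom strand with 3' ends pointing the same way, so neither can prime synthesis back toward the other.

No product — both primers anneal to the same strand and extend in the same direction.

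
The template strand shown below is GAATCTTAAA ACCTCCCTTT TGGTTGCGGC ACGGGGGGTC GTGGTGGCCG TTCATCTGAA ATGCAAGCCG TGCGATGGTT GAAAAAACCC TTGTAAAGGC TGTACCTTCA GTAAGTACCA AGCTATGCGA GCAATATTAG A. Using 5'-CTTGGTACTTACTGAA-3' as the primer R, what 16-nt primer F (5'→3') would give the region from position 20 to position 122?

5'-TTGGTTGCGGCACGGG-3'

The reverse primer's reverse complement TTCAGTAAGTACCAAG matches the template at positions 107–122; the product starts at position 20.
The forward primer is identical to the top strand over positions 20–35: TTGGTTGCGGCACGGG.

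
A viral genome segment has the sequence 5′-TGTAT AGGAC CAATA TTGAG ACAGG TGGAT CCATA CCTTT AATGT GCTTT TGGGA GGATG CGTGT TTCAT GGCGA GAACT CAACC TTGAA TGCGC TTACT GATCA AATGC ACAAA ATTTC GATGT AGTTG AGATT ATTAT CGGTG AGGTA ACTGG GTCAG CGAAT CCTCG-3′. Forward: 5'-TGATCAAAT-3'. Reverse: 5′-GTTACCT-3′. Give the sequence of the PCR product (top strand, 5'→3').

Forward primer TGATCAAAT is found on the top strand at positions 100–108.
The reverse primer's reverse complement is AGGTAAC, which matches the template at positions 146–152.
The product is the template from position 100 through 152 (53 bp).

5'-TGATCAAATGCACAAAATTTCGATGTAGTTGAGATTATTATCGGTGAGGTAAC-3'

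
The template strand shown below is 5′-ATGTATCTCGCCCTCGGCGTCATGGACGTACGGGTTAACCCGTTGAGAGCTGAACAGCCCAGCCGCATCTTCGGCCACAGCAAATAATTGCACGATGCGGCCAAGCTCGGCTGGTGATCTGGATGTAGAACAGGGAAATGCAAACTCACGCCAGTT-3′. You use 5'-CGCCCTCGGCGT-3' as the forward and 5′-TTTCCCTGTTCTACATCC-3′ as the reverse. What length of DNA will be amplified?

Scanning the template, CGCCCTCGGCGT occurs at positions 9–20; this primer anneals to the bottom strand there with its 3' end pointing downstream.
Taking the reverse complement of TTTCCCTGTTCTACATCC gives GGATGTAGAACAGGGAAA, found at positions 121–138 on the template; the primer anneals here to the top strand with its 3' end pointing upstream.
The product runs from position 9 to position 138, so its length is 138 − 9 + 1 = 130 bp.

130 bp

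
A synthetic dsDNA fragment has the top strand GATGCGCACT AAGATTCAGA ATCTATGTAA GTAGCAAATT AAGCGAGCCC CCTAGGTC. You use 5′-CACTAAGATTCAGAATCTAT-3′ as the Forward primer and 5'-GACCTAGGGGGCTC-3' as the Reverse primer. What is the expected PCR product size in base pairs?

Forward primer CACTAAGATTCAGAATCTAT is found on the top strand at positions 7–26.
Taking the reverse complement of GACCTAGGGGGCTC gives GAGCCCCCTAGGTC, found at positions 45–58 on the template; the primer anneals here to the top strand with its 3' end pointing upstream.
Amplicon spans positions 7–58: 52 bp.

52 bp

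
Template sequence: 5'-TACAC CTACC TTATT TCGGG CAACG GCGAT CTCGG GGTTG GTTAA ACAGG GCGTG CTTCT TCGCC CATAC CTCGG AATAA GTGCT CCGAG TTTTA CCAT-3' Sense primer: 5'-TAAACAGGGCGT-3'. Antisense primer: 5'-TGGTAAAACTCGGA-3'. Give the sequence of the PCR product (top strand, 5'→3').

Forward primer TAAACAGGGCGT is found on the top strand at positions 43–54.
Reverse complement of the reverse primer: TCCGAGTTTTACCA. This occurs on the top strand at positions 85–98.
The product is the template from position 43 through 98 (56 bp).

5'-TAAACAGGGCGTGCTTCTTCGCCCATACCTCGGAATAAGTGCTCCGAGTTTTACCA-3'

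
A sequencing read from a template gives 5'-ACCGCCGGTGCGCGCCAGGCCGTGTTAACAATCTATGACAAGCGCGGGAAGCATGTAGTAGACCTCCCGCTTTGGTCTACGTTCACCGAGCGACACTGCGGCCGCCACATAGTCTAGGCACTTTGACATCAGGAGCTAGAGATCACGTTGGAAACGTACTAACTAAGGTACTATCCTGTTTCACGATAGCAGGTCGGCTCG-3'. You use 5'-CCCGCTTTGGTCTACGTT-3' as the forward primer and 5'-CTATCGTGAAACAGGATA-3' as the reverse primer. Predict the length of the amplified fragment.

Scanning the template, CCCGCTTTGGTCTACGTT occurs at positions 66–83; this primer anneals to the bottom strand there with its 3' end pointing downstream.
The reverse primer's reverse complement is TATCCTGTTTCACGATAG, which matches the template at positions 172–189.
The product runs from position 66 to position 189, so its length is 189 − 66 + 1 = 124 bp.

124 bp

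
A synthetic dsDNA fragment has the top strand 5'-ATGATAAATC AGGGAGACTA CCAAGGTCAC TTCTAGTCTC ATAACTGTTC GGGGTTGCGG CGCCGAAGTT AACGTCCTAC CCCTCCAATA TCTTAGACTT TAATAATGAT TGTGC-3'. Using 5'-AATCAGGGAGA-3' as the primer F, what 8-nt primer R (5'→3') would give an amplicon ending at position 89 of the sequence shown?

5'-ATTGGAGG-3'

The forward primer binds at positions 7–17; the product's 3' end on the top strand is position 89.
The reverse primer anneals to the top strand over positions 82–89, i.e. to CCTCCAAT.
Its sequence written 5'→3' is the reverse complement: ATTGGAGG.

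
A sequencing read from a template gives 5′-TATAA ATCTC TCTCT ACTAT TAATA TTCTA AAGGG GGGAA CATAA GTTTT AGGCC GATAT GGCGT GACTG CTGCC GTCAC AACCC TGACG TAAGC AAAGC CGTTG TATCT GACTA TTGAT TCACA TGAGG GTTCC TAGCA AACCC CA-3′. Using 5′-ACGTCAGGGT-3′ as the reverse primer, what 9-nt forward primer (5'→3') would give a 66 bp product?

5'-TTCTAAAGG-3'

The reverse primer's reverse complement ACCCTGACGT matches the template at positions 82–91, so the product ends at position 91.
A 66 bp product then starts at position 91 − 66 + 1 = 26.
The forward primer is identical to the top strand there: TTCTAAAGG.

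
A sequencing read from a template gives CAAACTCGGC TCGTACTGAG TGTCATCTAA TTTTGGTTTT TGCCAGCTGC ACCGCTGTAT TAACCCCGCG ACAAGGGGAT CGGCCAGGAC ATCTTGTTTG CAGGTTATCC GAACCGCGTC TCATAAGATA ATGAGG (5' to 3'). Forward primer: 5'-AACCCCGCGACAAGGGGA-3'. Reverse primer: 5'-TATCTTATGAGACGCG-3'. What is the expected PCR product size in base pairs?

69 bp

Forward primer AACCCCGCGACAAGGGGA is found on the top strand at positions 62–79.
The reverse primer's reverse complement is CGCGTCTCATAAGATA, which matches the template at positions 115–130.
The product runs from position 62 to position 130, so its length is 130 − 62 + 1 = 69 bp.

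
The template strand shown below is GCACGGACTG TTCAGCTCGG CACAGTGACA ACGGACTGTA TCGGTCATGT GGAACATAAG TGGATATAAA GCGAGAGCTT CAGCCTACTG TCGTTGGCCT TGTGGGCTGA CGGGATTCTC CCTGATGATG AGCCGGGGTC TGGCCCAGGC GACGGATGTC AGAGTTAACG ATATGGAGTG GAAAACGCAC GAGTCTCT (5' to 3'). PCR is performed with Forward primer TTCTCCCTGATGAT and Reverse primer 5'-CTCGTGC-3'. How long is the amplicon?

78 bp

The forward primer matches the template at positions 116–129.
Reverse complement of the reverse primer: GCACGAG. This occurs on the top strand at positions 187–193.
Amplicon spans positions 116–193: 78 bp.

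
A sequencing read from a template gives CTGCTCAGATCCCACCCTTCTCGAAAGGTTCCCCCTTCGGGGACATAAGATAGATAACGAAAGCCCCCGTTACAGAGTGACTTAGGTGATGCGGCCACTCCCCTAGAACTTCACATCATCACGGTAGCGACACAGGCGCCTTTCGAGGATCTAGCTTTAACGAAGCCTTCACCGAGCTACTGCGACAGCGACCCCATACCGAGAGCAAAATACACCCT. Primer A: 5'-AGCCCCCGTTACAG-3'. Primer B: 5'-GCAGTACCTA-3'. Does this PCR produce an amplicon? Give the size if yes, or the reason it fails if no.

No product — primer B has no binding site in the template.

Primer B (GCAGTACCTA) does not match the top strand, and its reverse complement TAGGTACTGC does not match either.
With no annealing site for primer B, no amplification occurs.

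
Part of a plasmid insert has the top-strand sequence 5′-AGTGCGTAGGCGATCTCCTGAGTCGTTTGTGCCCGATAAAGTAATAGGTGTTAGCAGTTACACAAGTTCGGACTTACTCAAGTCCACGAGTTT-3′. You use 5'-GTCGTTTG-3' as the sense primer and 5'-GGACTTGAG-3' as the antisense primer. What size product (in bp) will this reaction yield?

64 bp

Forward primer GTCGTTTG is found on the top strand at positions 22–29.
Taking the reverse complement of GGACTTGAG gives CTCAAGTCC, found at positions 77–85 on the template; the primer anneals here to the top strand with its 3' end pointing upstream.
Amplicon spans positions 22–85: 64 bp.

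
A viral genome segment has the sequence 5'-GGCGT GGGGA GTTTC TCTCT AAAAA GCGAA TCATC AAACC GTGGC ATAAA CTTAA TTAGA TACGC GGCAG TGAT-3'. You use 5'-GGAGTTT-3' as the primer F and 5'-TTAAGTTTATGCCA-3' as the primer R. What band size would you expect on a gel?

Forward primer GGAGTTT is found on the top strand at positions 8–14.
The reverse primer's reverse complement is TGGCATAAACTTAA, which matches the template at positions 42–55.
The product runs from position 8 to position 55, so its length is 55 − 8 + 1 = 48 bp.

48 bp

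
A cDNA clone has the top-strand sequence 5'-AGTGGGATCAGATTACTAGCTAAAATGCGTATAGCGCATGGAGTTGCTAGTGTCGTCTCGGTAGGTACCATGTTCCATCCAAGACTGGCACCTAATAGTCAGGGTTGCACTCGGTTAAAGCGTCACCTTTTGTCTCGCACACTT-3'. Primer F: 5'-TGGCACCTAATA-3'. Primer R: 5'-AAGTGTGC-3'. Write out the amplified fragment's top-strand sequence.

5'-TGGCACCTAATAGTCAGGGTTGCACTCGGTTAAAGCGTCACCTTTTGTCTCGCACACTT-3'

The forward primer matches the template at positions 86–97.
The reverse primer's reverse complement is GCACACTT, which matches the template at positions 137–144.
The product is the template from position 86 through 144 (59 bp).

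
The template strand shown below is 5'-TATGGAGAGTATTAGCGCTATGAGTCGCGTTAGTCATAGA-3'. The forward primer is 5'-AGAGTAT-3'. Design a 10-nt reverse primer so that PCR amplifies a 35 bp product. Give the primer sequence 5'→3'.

The forward primer binds at positions 6–12, so a 35 bp product ends at position 6 + 35 − 1 = 40.
The reverse primer anneals to the top strand over positions 31–40, i.e. to TAGTCATAGA.
Its sequence written 5'→3' is the reverse complement: TCTATGACTA.

5'-TCTATGACTA-3'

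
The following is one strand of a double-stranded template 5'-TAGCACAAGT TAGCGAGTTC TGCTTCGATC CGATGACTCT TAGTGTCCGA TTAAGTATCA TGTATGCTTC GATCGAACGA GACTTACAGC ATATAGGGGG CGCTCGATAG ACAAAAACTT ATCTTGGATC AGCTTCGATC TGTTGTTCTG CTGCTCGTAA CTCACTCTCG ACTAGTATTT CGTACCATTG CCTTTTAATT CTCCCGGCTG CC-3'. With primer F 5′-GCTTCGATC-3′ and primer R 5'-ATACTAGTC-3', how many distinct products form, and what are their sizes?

The forward primer GCTTCGATC matches the top strand at positions 22–30, 66–74, 132–140.
The reverse primer's reverse complement is GACTAGTAT, matching at positions 170–178.
Each forward site pairs with the reverse site to give a product ending at position 178: sizes 157, 113, 47 bp.

Three products: 157 bp, 113 bp, 47 bp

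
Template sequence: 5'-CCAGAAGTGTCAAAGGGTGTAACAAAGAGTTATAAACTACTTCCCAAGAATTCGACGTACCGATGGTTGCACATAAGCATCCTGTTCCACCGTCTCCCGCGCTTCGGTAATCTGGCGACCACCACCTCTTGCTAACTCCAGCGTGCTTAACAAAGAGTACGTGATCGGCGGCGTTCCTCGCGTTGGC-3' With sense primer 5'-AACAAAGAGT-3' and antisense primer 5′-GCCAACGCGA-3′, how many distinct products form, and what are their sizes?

The forward primer AACAAAGAGT matches the top strand at positions 21–30, 149–158.
The reverse primer's reverse complement is TCGCGTTGGC, matching at positions 178–187.
Each forward site pairs with the reverse site to give a product ending at position 187: sizes 167, 39 bp.

Two products: 167 bp, 39 bp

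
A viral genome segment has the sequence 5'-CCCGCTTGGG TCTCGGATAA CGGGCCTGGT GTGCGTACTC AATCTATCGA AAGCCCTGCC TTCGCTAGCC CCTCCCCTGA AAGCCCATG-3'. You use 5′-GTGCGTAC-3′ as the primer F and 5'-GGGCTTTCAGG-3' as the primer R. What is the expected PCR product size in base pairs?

56 bp

Scanning the template, GTGCGTAC occurs at positions 31–38; this primer anneals to the bottom strand there with its 3' end pointing downstream.
Reverse complement of the reverse primer: CCTGAAAGCCC. This occurs on the top strand at positions 76–86.
The product runs from position 31 to position 86, so its length is 86 − 31 + 1 = 56 bp.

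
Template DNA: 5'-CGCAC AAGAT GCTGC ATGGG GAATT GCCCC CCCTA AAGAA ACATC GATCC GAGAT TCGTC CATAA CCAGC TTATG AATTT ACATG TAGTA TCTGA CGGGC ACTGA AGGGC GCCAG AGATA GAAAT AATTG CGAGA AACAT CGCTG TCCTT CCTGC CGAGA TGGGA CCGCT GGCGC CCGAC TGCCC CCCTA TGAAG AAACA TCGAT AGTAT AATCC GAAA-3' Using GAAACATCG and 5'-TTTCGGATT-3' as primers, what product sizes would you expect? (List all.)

The forward primer GAAACATCG matches the top strand at positions 38–46, 134–142, 195–203.
The reverse primer's reverse complement is AATCCGAAA, matching at positions 211–219.
Each forward site pairs with the reverse site to give a product ending at position 219: sizes 182, 86, 25 bp.

182 bp, 86 bp, 25 bp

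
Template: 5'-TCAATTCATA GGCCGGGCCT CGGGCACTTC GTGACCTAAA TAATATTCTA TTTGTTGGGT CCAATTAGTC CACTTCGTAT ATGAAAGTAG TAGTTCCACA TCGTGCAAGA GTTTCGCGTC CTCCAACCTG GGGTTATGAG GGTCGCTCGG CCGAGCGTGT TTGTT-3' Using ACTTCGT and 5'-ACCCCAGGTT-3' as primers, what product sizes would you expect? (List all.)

The forward primer ACTTCGT matches the top strand at positions 26–32, 72–78.
The reverse primer's reverse complement is AACCTGGGGT, matching at positions 125–134.
Each forward site pairs with the reverse site to give a product ending at position 134: sizes 109, 63 bp.

109 bp, 63 bp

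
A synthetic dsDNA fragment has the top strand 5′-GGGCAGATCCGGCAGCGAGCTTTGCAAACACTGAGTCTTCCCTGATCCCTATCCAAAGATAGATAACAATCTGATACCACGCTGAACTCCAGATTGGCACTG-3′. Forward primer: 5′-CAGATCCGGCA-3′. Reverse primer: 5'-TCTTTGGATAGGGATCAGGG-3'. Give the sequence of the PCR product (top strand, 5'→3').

Forward primer CAGATCCGGCA is found on the top strand at positions 4–14.
Reverse complement of the reverse primer: CCCTGATCCCTATCCAAAGA. This occurs on the top strand at positions 40–59.
The product is the template from position 4 through 59 (56 bp).

5'-CAGATCCGGCAGCGAGCTTTGCAAACACTGAGTCTTCCCTGATCCCTATCCAAAGA-3'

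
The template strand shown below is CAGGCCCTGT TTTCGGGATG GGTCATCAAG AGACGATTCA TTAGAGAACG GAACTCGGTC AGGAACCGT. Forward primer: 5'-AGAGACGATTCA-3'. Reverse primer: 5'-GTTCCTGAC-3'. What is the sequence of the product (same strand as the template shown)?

5'-AGAGACGATTCATTAGAGAACGGAACTCGGTCAGGAAC-3'

Forward primer AGAGACGATTCA is found on the top strand at positions 29–40.
Reverse complement of the reverse primer: GTCAGGAAC. This occurs on the top strand at positions 58–66.
The product is the template from position 29 through 66 (38 bp).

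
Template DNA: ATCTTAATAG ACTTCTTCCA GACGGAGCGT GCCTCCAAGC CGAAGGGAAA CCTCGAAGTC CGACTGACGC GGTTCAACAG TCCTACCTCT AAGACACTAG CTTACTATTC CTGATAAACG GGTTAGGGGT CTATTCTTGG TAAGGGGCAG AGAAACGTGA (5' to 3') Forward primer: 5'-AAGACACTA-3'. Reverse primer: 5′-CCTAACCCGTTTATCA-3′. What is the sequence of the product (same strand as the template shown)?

5'-AAGACACTAGCTTACTATTCCTGATAAACGGGTTAGG-3'

The forward primer matches the template at positions 91–99.
Taking the reverse complement of CCTAACCCGTTTATCA gives TGATAAACGGGTTAGG, found at positions 112–127 on the template; the primer anneals here to the top strand with its 3' end pointing upstream.
The product is the template from position 91 through 127 (37 bp).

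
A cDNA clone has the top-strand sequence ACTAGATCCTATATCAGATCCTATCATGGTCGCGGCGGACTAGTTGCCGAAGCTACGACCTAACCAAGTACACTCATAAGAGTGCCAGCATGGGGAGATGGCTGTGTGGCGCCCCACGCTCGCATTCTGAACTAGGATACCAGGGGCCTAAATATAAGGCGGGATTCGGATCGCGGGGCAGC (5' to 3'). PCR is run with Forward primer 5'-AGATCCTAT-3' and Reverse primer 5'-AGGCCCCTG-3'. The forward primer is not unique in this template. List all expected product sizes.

The forward primer AGATCCTAT matches the top strand at positions 4–12, 16–24.
The reverse primer's reverse complement is CAGGGGCCT, matching at positions 141–149.
Each forward site pairs with the reverse site to give a product ending at position 149: sizes 146, 134 bp.

146 bp, 134 bp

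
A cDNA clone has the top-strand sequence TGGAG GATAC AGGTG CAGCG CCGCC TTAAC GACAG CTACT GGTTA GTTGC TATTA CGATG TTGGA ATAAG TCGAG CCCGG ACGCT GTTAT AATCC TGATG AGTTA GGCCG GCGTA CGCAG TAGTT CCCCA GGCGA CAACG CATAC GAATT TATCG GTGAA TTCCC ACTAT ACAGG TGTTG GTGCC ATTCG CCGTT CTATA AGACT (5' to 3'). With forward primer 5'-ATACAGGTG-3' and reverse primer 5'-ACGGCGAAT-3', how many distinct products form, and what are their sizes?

The forward primer ATACAGGTG matches the top strand at positions 7–15, 169–177.
The reverse primer's reverse complement is ATTCGCCGT, matching at positions 186–194.
Each forward site pairs with the reverse site to give a product ending at position 194: sizes 188, 26 bp.

Two products: 188 bp, 26 bp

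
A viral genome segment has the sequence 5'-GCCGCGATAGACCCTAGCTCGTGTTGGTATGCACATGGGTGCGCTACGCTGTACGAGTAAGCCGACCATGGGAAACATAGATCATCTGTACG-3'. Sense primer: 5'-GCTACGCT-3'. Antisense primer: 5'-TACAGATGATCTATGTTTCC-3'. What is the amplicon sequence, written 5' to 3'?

Forward primer GCTACGCT is found on the top strand at positions 43–50.
Reverse complement of the reverse primer: GGAAACATAGATCATCTGTA. This occurs on the top strand at positions 71–90.
The product is the template from position 43 through 90 (48 bp).

5'-GCTACGCTGTACGAGTAAGCCGACCATGGGAAACATAGATCATCTGTA-3'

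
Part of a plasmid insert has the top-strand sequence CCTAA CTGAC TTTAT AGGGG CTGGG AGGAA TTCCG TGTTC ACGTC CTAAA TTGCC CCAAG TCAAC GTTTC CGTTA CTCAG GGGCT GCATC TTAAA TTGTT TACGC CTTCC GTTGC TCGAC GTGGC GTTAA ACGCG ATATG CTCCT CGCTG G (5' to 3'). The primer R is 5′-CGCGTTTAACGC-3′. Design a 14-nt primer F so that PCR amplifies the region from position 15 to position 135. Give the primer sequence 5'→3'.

5'-TAGGGGCTGGGAGG-3'

The reverse primer's reverse complement GCGTTAAACGCG matches the template at positions 124–135; the product starts at position 15.
The forward primer is identical to the top strand over positions 15–28: TAGGGGCTGGGAGG.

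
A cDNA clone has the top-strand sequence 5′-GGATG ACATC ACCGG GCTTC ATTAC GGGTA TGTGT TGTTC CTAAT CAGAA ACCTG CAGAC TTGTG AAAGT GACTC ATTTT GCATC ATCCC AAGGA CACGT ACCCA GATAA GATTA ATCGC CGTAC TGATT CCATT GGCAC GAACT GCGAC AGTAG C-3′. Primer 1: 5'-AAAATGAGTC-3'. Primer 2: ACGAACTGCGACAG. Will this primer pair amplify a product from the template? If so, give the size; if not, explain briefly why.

No product — the primers' 3' ends point away from each other.

Primer 1 (AAAATGAGTC) has reverse complement GACTCATTTT, which matches the top strand at positions 71–80; primer 1 anneals to the top strand there with its 3' end pointing upstream toward position 71.
Primer 2 (ACGAACTGCGACAG) matches the top strand directly at positions 139–152; it anneals to the bottom strand with its 3' end pointing downstream toward position 152.
The 3' ends diverge (primer 1 extends toward position 1, primer 2 toward position 156), so the primers never converge on a shared product.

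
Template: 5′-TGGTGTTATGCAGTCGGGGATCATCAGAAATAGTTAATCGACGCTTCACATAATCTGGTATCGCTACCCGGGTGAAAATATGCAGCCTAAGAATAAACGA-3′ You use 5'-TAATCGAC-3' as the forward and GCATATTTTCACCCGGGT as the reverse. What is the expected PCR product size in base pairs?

49 bp

Scanning the template, TAATCGAC occurs at positions 35–42; this primer anneals to the bottom strand there with its 3' end pointing downstream.
Taking the reverse complement of GCATATTTTCACCCGGGT gives ACCCGGGTGAAAATATGC, found at positions 66–83 on the template; the primer anneals here to the top strand with its 3' end pointing upstream.
Amplicon spans positions 35–83: 49 bp.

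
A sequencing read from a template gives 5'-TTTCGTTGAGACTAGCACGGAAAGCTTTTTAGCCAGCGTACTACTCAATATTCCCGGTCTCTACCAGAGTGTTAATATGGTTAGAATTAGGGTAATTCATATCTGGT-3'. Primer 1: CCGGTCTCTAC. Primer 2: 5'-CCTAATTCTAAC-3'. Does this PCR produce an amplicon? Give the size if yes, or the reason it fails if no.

Primer 1 (CCGGTCTCTAC) matches the top strand at positions 54–64; it acts as a forward primer.
Primer 2's reverse complement is GTTAGAATTAGG, matching the top strand at positions 80–91; it acts as a reverse primer.
The 3' ends face each other across positions 54–91, giving a 38 bp product.

Yes — a 38 bp product.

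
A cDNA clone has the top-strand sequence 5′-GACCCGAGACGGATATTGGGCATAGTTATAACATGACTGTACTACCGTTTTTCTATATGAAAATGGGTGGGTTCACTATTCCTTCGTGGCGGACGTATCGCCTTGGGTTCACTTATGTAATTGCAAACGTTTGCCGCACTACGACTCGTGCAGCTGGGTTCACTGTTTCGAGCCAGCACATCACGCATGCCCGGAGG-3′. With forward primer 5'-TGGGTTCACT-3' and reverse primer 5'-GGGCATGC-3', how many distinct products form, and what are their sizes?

The forward primer TGGGTTCACT matches the top strand at positions 68–77, 104–113, 155–164.
The reverse primer's reverse complement is GCATGCCC, matching at positions 185–192.
Each forward site pairs with the reverse site to give a product ending at position 192: sizes 125, 89, 38 bp.

Three products: 125 bp, 89 bp, 38 bp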